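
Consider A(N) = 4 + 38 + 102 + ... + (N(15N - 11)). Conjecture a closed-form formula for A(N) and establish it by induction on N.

A(N) = N(N + 1)(5N - 3)

We claim A(N) = N(N + 1)(5N - 3) for all N ≥ 1.
For the base case N = 1: A(1) = 4, and the closed form gives 4. They agree.
Suppose the result is true for N = i, so A(i) = i(5i^2 + 2i - 3).
Then A(i+1) = A(i) + ((i + 1)(15i + 4)) = (i(5i^2 + 2i - 3)) + ((i + 1)(15i + 4)).
Simplifying, A(i+1) = (i + 1)(i + 2)(5i + 2) = (i+1)((i+1) + 1)(5(i+1) - 3),
which is the closed form with N = i+1.
This completes the induction.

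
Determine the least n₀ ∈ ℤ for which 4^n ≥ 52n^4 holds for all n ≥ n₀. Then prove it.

n₀ = 10

At n = 9: 262144 < 341172, so the inequality fails and n₀ ≥ 10. We prove 4^n ≥ 52n^4 for all n ≥ 10.
Base case (n = 10): 4^n = 1048576 and 52n^4 = 520000, so 1048576 ≥ 520000.
For the inductive step, assume it holds for an arbitrary j ≥ 10, so 4^j ≥ 52j^4.
Then 4^(j + 1) = 4·(4^j) ≥ 4·(52j^4).
Also, for j ≥ 10 we have 4·(52j^4) ≥ 52(j+1)^4, since 4 ≥ (1 + 1/j)^4 for all j ≥ 10.
Combining, 4^(j + 1) ≥ 52(j+1)^4.
This completes the induction.
Hence the smallest such n₀ is 10.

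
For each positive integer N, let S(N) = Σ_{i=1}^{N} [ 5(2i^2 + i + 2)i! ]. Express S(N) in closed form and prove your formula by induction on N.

We claim S(N) = (10N + 5)(N + 1)! - 5 for all N ≥ 1.
Base step (N = 1): S(1) = 25, and the closed form gives 25. They agree.
Inductive step: assume the claim holds for N = i, so S(i) = (10i + 5)(i + 1)! - 5.
Then S(i+1) = S(i) + (5(2i^2 + 5i + 5)(i + 1)!) = ((10i + 5)(i + 1)! - 5) + (5(2i^2 + 5i + 5)(i + 1)!).
Simplifying, S(i+1) = (10(i+1) + 5)((i+1) + 1)! - 5,
which is the closed form with N = i+1.
This completes the induction.

S(N) = (10N + 5)(N + 1)! - 5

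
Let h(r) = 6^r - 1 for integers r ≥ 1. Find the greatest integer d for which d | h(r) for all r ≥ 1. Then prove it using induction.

d = 5

Computing the first values: h(1) = 5 and h(2) = 35; gcd(5, 35) = 5, so d ≤ 5.
We prove 5 | 6^r - 1 for all r ≥ 1 by induction on r.
For the base case r = 1: h(1) = 5 = 5·(1), so 5 | h(1).
Inductive step: assume the claim holds for r = m, i.e. 5 | h(m). Then
6^{m+1} − 1^{m+1} = 6·6^m − 1·1^m = 6·(6^m − 1^m) + (5)·1^m. The first term is divisible by 5 by the inductive hypothesis, and the second term (5)·1^m is divisible by 5 since 5 | 5. Hence 5 | h(m+1).
This completes the induction.
Therefore the largest such d is 5.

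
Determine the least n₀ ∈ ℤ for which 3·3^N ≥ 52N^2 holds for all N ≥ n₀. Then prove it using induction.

At N = 5: 729 < 1300, so the inequality fails and n₀ ≥ 6. We prove 3·3^N ≥ 52N^2 for all N ≥ 6.
For the base case N = 6: 3·3^N = 2187 and 52N^2 = 1872, so 2187 ≥ 1872.
Inductive step: suppose the statement holds for some r ≥ 6, so 3·3^r ≥ 52r^2.
Then 3·3^(r + 1) = 3·(3·3^r) ≥ 3·(52r^2).
Also, for r ≥ 6 we have 3·(52r^2) ≥ 52(r+1)^2, since 3 ≥ (1 + 1/r)^2 for all r ≥ 6.
Combining, 3·3^(r + 1) ≥ 52(r+1)^2.
By the principle of mathematical induction, the result holds for all N ≥ 6.
Hence the smallest such n₀ is 6.

n₀ = 6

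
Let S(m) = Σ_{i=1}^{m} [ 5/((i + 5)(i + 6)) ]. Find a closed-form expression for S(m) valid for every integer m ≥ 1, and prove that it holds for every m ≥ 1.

We claim S(m) = 5m/(6(m + 6)) for all m ≥ 1.
When m = 1: S(1) = 5/42, and the closed form gives 5/42. They agree.
Inductive step: assume the claim holds for m = i, so S(i) = 5i/(6(i + 6)).
Then S(i+1) = S(i) + (5/((i + 6)(i + 7))) = (5i/(6(i + 6))) + (5/((i + 6)(i + 7))).
Simplifying, S(i+1) = 5(i + 1)/(6(i + 7)) = 5(i+1)/(6((i+1) + 6)),
which is the closed form with m = i+1.
Hence, by induction on m, the claim holds for every m ≥ 1.

S(m) = 5m/(6(m + 6))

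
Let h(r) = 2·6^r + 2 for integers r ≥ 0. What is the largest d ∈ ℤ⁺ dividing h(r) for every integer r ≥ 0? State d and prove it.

Computing the first values: h(0) = 4 and h(1) = 14; gcd(4, 14) = 2, so d ≤ 2.
We prove 2 | 2·6^r + 2 for all r ≥ 0 by induction on r.
For the base case r = 0: h(0) = 4 = 2·(2), so 2 | h(0).
Inductive step: assume the claim holds for r = p, i.e. 2 | h(p). Then
h(p+1) = 2·6^(p+1) + 2 = 6·(2·6^p + 2) - 10 = 6·h(p) - 10. The first term is divisible by 2 by the inductive hypothesis, and -10 is divisible by 2. Hence 2 | h(p+1).
This completes the induction.
Therefore the largest such d is 2.

d = 2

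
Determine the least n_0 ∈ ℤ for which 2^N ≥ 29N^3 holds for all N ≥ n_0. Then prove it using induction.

n_0 = 18

At N = 17: 131072 < 142477, so the inequality fails and n_0 ≥ 18. We prove 2^N ≥ 29N^3 for all N ≥ 18.
Base step (N = 18): 2^N = 262144 and 29N^3 = 169128, so 262144 ≥ 169128.
Suppose the result is true for N = j, so 2^j ≥ 29j^3.
Then 2^(j + 1) = 2·(2^j) ≥ 2·(29j^3).
Also, for j ≥ 18 we have 2·(29j^3) ≥ 29(j+1)^3, since 2 ≥ (1 + 1/j)^3 for all j ≥ 18.
Combining, 2^(j + 1) ≥ 29(j+1)^3.
This completes the induction.
Hence the smallest such n_0 is 18.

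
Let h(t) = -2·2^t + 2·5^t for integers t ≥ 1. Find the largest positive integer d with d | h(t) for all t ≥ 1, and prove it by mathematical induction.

d = 6

Computing the first values: h(1) = 6 and h(2) = 42; gcd(6, 42) = 6, so d ≤ 6.
We prove 6 | -2·2^t + 2·5^t for all t ≥ 1 by induction on t.
Base case (t = 1): h(1) = 6 = 6·(1), so 6 | h(1).
Inductive step: suppose the statement holds for some p ≥ 1, i.e. 6 | h(p). Then
h(p+1) − 5·h(p) = (-2·2^(p+1) + 2·5^(p+1)) − 5·(-2·2^p + 2·5^p) = (-2)·2^p·(2 − 5) = (6)·2^p. Since 6 | h(p) by the inductive hypothesis, 6 | 5·h(p); and 6 | 6 since 6 = 6·1. Therefore 6 | h(p+1).
By the principle of mathematical induction, the result holds for all t ≥ 1.
Therefore the largest such d is 6.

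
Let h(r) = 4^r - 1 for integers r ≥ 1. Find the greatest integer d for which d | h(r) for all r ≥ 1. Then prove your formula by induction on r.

d = 3

Computing the first values: h(1) = 3 and h(2) = 15; gcd(3, 15) = 3, so d ≤ 3.
We prove 3 | 4^r - 1 for all r ≥ 1 by induction on r.
For the base case r = 1: h(1) = 3 = 3·(1), so 3 | h(1).
Inductive step: suppose the statement holds for some i ≥ 1, i.e. 3 | h(i). Then
4^{i+1} − 1^{i+1} = 4·4^i − 1·1^i = 4·(4^i − 1^i) + (3)·1^i. The first term is divisible by 3 by the inductive hypothesis, and the second term (3)·1^i is divisible by 3 since 3 | 3. Hence 3 | h(i+1).
By the principle of mathematical induction, the result holds for all r ≥ 1.
Therefore the largest such d is 3.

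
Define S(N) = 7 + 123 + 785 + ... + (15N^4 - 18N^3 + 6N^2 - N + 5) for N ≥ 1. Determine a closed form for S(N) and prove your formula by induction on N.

S(N) = N(3N^4 + 3N^3 - 2N^2 - 2N + 5)

We claim S(N) = N(3N^4 + 3N^3 - 2N^2 - 2N + 5) for all N ≥ 1.
Base step (N = 1): S(1) = 7, and the closed form gives 7. They agree.
For the inductive step, assume it holds for an arbitrary r ≥ 1, so S(r) = r(3r^4 + 3r^3 - 2r^2 - 2r + 5).
Then S(r+1) = S(r) + (15r^4 + 42r^3 + 42r^2 + 17r + 7) = (r(3r^4 + 3r^3 - 2r^2 - 2r + 5)) + (15r^4 + 42r^3 + 42r^2 + 17r + 7).
Simplifying, S(r+1) = (r + 1)(3r^4 + 15r^3 + 25r^2 + 15r + 7) = (r+1)(3(r+1)^4 + 3(r+1)^3 - 2(r+1)^2 - 2(r+1) + 5),
which is the closed form with N = r+1.
By induction, the statement is established for all N ≥ 1.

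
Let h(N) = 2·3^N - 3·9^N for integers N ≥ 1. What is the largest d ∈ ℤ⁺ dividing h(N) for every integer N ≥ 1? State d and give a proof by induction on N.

d = 3

Computing the first values: h(1) = -21 and h(2) = -225; gcd(-21, -225) = 3, so d ≤ 3.
We prove 3 | 2·3^N - 3·9^N for all N ≥ 1 by induction on N.
For the base case N = 1: h(1) = -21 = 3·(-7), so 3 | h(1).
For the inductive step, assume it holds for an arbitrary m ≥ 1, i.e. 3 | h(m). Then
h(m+1) − 9·h(m) = (2·3^(m+1) - 3·9^(m+1)) − 9·(2·3^m - 3·9^m) = (2)·3^m·(3 − 9) = (-12)·3^m. Since 3 | h(m) by the inductive hypothesis, 3 | 9·h(m); and 3 | -12 since -12 = 3·-4. Therefore 3 | h(m+1).
By the principle of mathematical induction, the result holds for all N ≥ 1.
Therefore the largest such d is 3.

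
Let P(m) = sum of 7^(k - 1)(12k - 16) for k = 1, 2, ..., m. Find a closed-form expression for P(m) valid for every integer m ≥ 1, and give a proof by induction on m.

P(m) = 7^m(2m - 3) + 3

We claim P(m) = 7^m(2m - 3) + 3 for all m ≥ 1.
For the base case m = 1: P(1) = -4, and the closed form gives -4. They agree.
Inductive step: suppose the statement holds for some k ≥ 1, so P(k) = 7^k(2k - 3) + 3.
Then P(k+1) = P(k) + (7^k(12k - 4)) = (7^k(2k - 3) + 3) + (7^k(12k - 4)).
Simplifying, P(k+1) = 14·7^k·k - 7·7^k + 3 = 7^(k+1)(2(k+1) - 3) + 3,
which is the closed form with m = k+1.
By induction, the statement is established for all m ≥ 1.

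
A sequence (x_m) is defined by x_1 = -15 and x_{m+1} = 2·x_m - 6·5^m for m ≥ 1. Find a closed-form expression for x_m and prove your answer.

x_m = -5·2^(m - 1) - 2·5^m

Computing the first terms: x_1 = -15, x_2 = -60, x_3 = -270. This suggests x_m = -5·2^(m - 1) - 2·5^m.
Base step (m = 1): the formula gives -15 = -15 = x_1.
Suppose the result is true for m = r, so x_r = -5·2^(r - 1) - 2·5^r.
Then x_{r+1} = 2·x_r - 6·5^r = 2·(-5·2^(r - 1) - 2·5^r) - 6·5^r = -5·2^r - 2·5^(r + 1) = -5·2^((r+1) - 1) - 2·5^(r+1),
which is the claimed formula at m = r+1.
This completes the induction.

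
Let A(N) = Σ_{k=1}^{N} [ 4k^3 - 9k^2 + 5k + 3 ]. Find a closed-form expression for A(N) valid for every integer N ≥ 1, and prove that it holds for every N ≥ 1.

A(N) = N(N^3 - N^2 - N + 4)

We claim A(N) = N(N^3 - N^2 - N + 4) for all N ≥ 1.
Base case (N = 1): A(1) = 3, and the closed form gives 3. They agree.
For the inductive step, assume it holds for an arbitrary k ≥ 1, so A(k) = k(k^3 - k^2 - k + 4).
Then A(k+1) = A(k) + (4k^3 + 3k^2 - k + 3) = (k(k^3 - k^2 - k + 4)) + (4k^3 + 3k^2 - k + 3).
Simplifying, A(k+1) = (k + 1)(k^3 + 2k^2 + 3) = (k+1)((k+1)^3 - (k+1)^2 - (k+1) + 4),
which is the closed form with N = k+1.
This completes the induction.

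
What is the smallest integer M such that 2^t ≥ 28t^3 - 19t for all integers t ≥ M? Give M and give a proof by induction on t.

At t = 17: 131072 < 137241, so the inequality fails and M ≥ 18. We prove 2^t ≥ 28t^3 - 19t for all t ≥ 18.
Base step (t = 18): 2^t = 262144 and 28t^3 - 19t = 162954, so 262144 ≥ 162954.
Suppose the result is true for t = k, so 2^k ≥ 28k^3 - 19k.
Then 2^(k + 1) = 2·(2^k) ≥ 2·(28k^3 - 19k).
Also, for k ≥ 18 we have 2·(28k^3 - 19k) ≥ 28(k+1)^3 - 19(k+1), since 2·(28k^3 - 19k) − (28(k+1)^3 - 19(k+1)) = 28k^3 - 84k^2 - 103k - 9, which is nonnegative for all k ≥ 18.
Combining, 2^(k + 1) ≥ 28(k+1)^3 - 19(k+1).
By induction, the statement is established for all t ≥ 18.
Hence the smallest such M is 18.

M = 18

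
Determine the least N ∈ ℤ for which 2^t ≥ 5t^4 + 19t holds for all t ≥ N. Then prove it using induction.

At t = 19: 524288 < 651966, so the inequality fails and N ≥ 20. We prove 2^t ≥ 5t^4 + 19t for all t ≥ 20.
When t = 20: 2^t = 1048576 and 5t^4 + 19t = 800380, so 1048576 ≥ 800380.
For the inductive step, assume it holds for an arbitrary i ≥ 20, so 2^i ≥ 5i^4 + 19i.
Then 2^(i + 1) = 2·(2^i) ≥ 2·(5i^4 + 19i).
Also, for i ≥ 20 we have 2·(5i^4 + 19i) ≥ 5(i+1)^4 + 19(i+1), since 2·(5i^4 + 19i) − (5(i+1)^4 + 19(i+1)) = 5i^4 - 20i^3 - 30i^2 - i - 24, which is nonnegative for all i ≥ 20.
Combining, 2^(i + 1) ≥ 5(i+1)^4 + 19(i+1).
This completes the induction.
Hence the smallest such N is 20.

N = 20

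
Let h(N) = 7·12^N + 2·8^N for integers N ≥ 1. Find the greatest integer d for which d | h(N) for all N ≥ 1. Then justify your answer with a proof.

d = 4

Computing the first values: h(1) = 100 and h(2) = 1136; gcd(100, 1136) = 4, so d ≤ 4.
We prove 4 | 7·12^N + 2·8^N for all N ≥ 1 by induction on N.
Base step (N = 1): h(1) = 100 = 4·(25), so 4 | h(1).
Suppose the result is true for N = p, i.e. 4 | h(p). Then
h(p+1) − 12·h(p) = (7·12^(p+1) + 2·8^(p+1)) − 12·(7·12^p + 2·8^p) = (2)·8^p·(8 − 12) = (-8)·8^p. Since 4 | h(p) by the inductive hypothesis, 4 | 12·h(p); and 4 | -8 since -8 = 4·-2. Therefore 4 | h(p+1).
This completes the induction.
Therefore the largest such d is 4.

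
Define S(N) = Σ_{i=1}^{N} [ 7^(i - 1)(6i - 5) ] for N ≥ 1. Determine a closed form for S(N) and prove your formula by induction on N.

We claim S(N) = 7^N(N - 1) + 1 for all N ≥ 1.
For the base case N = 1: S(1) = 1, and the closed form gives 1. They agree.
Inductive step: assume the claim holds for N = i, so S(i) = 7^i(i - 1) + 1.
Then S(i+1) = S(i) + (7^i(6i + 1)) = (7^i(i - 1) + 1) + (7^i(6i + 1)).
Simplifying, S(i+1) = 7^(i + 1)i + 1 = 7^(i+1)((i+1) - 1) + 1,
which is the closed form with N = i+1.
By the principle of mathematical induction, the result holds for all N ≥ 1.

S(N) = 7^N(N - 1) + 1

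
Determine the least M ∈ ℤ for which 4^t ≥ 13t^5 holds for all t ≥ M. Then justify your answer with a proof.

At t = 10: 1048576 < 1300000, so the inequality fails and M ≥ 11. We prove 4^t ≥ 13t^5 for all t ≥ 11.
Base step (t = 11): 4^t = 4194304 and 13t^5 = 2093663, so 4194304 ≥ 2093663.
Inductive step: assume the claim holds for t = k, so 4^k ≥ 13k^5.
Then 4^(k + 1) = 4·(4^k) ≥ 4·(13k^5).
Also, for k ≥ 11 we have 4·(13k^5) ≥ 13(k+1)^5, since 4 ≥ (1 + 1/k)^5 for all k ≥ 11.
Combining, 4^(k + 1) ≥ 13(k+1)^5.
By induction, the statement is established for all t ≥ 11.
Hence the smallest such M is 11.

M = 11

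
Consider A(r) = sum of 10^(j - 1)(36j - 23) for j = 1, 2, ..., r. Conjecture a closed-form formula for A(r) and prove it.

We claim A(r) = 10^r(4r - 3) + 3 for all r ≥ 1.
Base case (r = 1): A(1) = 13, and the closed form gives 13. They agree.
Inductive step: suppose the statement holds for some j ≥ 1, so A(j) = 10^j(4j - 3) + 3.
Then A(j+1) = A(j) + (10^j(36j + 13)) = (10^j(4j - 3) + 3) + (10^j(36j + 13)).
Simplifying, A(j+1) = 40·10^j·j + 10·10^j + 3 = 10^(j+1)(4(j+1) - 3) + 3,
which is the closed form with r = j+1.
By induction, the statement is established for all r ≥ 1.

A(r) = 10^r(4r - 3) + 3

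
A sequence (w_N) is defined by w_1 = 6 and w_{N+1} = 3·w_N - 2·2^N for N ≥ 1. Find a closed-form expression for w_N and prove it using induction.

w_N = 2^(N + 1) + 2·3^(N - 1)

Computing the first terms: w_1 = 6, w_2 = 14, w_3 = 34. This suggests w_N = 2^(N + 1) + 2·3^(N - 1).
Base case (N = 1): the formula gives 6 = 6 = w_1.
Inductive step: assume the claim holds for N = i, so w_i = 2^(i + 1) + 2·3^(i - 1).
Then w_{i+1} = 3·w_i - 2·2^i = 3·(2^(i + 1) + 2·3^(i - 1)) - 2·2^i = 2^(i + 2) + 2·3^i = 2^((i+1) + 1) + 2·3^((i+1) - 1),
which is the claimed formula at N = i+1.
Hence, by induction on N, the claim holds for every N ≥ 1.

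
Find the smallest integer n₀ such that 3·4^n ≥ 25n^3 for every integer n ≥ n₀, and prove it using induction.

At n = 5: 3072 < 3125, so the inequality fails and n₀ ≥ 6. We prove 3·4^n ≥ 25n^3 for all n ≥ 6.
When n = 6: 3·4^n = 12288 and 25n^3 = 5400, so 12288 ≥ 5400.
Suppose the result is true for n = j, so 3·4^j ≥ 25j^3.
Then 3·4^(j + 1) = 4·(3·4^j) ≥ 4·(25j^3).
Also, for j ≥ 6 we have 4·(25j^3) ≥ 25(j+1)^3, since 4 ≥ (1 + 1/j)^3 for all j ≥ 6.
Combining, 3·4^(j + 1) ≥ 25(j+1)^3.
Hence, by induction on n, the claim holds for every n ≥ 6.
Hence the smallest such n₀ is 6.

n₀ = 6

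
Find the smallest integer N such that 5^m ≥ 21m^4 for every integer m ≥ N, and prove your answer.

N = 7

At m = 6: 15625 < 27216, so the inequality fails and N ≥ 7. We prove 5^m ≥ 21m^4 for all m ≥ 7.
Base step (m = 7): 5^m = 78125 and 21m^4 = 50421, so 78125 ≥ 50421.
Inductive step: suppose the statement holds for some i ≥ 7, so 5^i ≥ 21i^4.
Then 5^(i + 1) = 5·(5^i) ≥ 5·(21i^4).
Also, for i ≥ 7 we have 5·(21i^4) ≥ 21(i+1)^4, since 5 ≥ (1 + 1/i)^4 for all i ≥ 7.
Combining, 5^(i + 1) ≥ 21(i+1)^4.
This completes the induction.
Hence the smallest such N is 7.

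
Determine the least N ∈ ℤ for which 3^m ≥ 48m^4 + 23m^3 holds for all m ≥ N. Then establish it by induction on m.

At m = 12: 531441 < 1035072, so the inequality fails and N ≥ 13. We prove 3^m ≥ 48m^4 + 23m^3 for all m ≥ 13.
Base case (m = 13): 3^m = 1594323 and 48m^4 + 23m^3 = 1421459, so 1594323 ≥ 1421459.
Inductive step: assume the claim holds for m = r, so 3^r ≥ 48r^4 + 23r^3.
Then 3^(r + 1) = 3·(3^r) ≥ 3·(48r^4 + 23r^3).
Also, for r ≥ 13 we have 3·(48r^4 + 23r^3) ≥ 48(r+1)^4 + 23(r+1)^3, since 3·(48r^4 + 23r^3) − (48(r+1)^4 + 23(r+1)^3) = 96r^4 - 146r^3 - 357r^2 - 261r - 71, which is nonnegative for all r ≥ 13.
Combining, 3^(r + 1) ≥ 48(r+1)^4 + 23(r+1)^3.
This completes the induction.
Hence the smallest such N is 13.

N = 13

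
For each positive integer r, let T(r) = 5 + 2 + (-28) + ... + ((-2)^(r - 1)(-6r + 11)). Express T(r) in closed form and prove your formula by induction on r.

T(r) = (-2)^r(2r - 3) + 3

We claim T(r) = (-2)^r(2r - 3) + 3 for all r ≥ 1.
Base case (r = 1): T(1) = 5, and the closed form gives 5. They agree.
Inductive step: suppose the statement holds for some k ≥ 1, so T(k) = (-2)^k(2k - 3) + 3.
Then T(k+1) = T(k) + ((-2)^k(-6k + 5)) = ((-2)^k(2k - 3) + 3) + ((-2)^k(-6k + 5)).
Simplifying, T(k+1) = -(-2)^(k + 1) - (-2)^(k + 2)k + 3 = (-2)^(k+1)(2(k+1) - 3) + 3,
which is the closed form with r = k+1.
Hence, by induction on r, the claim holds for every r ≥ 1.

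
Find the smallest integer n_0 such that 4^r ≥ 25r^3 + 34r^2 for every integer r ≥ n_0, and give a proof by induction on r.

n_0 = 7

At r = 6: 4096 < 6624, so the inequality fails and n_0 ≥ 7. We prove 4^r ≥ 25r^3 + 34r^2 for all r ≥ 7.
Base case (r = 7): 4^r = 16384 and 25r^3 + 34r^2 = 10241, so 16384 ≥ 10241.
Inductive step: assume the claim holds for r = k, so 4^k ≥ 25k^3 + 34k^2.
Then 4^(k + 1) = 4·(4^k) ≥ 4·(25k^3 + 34k^2).
Also, for k ≥ 7 we have 4·(25k^3 + 34k^2) ≥ 25(k+1)^3 + 34(k+1)^2, since 4·(25k^3 + 34k^2) − (25(k+1)^3 + 34(k+1)^2) = 75k^3 + 27k^2 - 143k - 59, which is nonnegative for all k ≥ 7.
Combining, 4^(k + 1) ≥ 25(k+1)^3 + 34(k+1)^2.
By induction, the statement is established for all r ≥ 7.
Hence the smallest such n_0 is 7.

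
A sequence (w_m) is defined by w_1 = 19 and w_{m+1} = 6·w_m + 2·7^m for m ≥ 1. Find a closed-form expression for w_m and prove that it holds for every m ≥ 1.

w_m = 5·6^(m - 1) + 2·7^m

Computing the first terms: w_1 = 19, w_2 = 128, w_3 = 866. This suggests w_m = 5·6^(m - 1) + 2·7^m.
For the base case m = 1: the formula gives 19 = 19 = w_1.
Inductive step: suppose the statement holds for some i ≥ 1, so w_i = 5·6^(i - 1) + 2·7^i.
Then w_{i+1} = 6·w_i + 2·7^i = 6·(5·6^(i - 1) + 2·7^i) + 2·7^i = 5·6^i + 2·7^(i + 1) = 5·6^((i+1) - 1) + 2·7^(i+1),
which is the claimed formula at m = i+1.
Hence, by induction on m, the claim holds for every m ≥ 1.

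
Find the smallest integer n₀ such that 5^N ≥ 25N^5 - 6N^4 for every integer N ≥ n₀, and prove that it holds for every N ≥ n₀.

n₀ = 9

At N = 8: 390625 < 794624, so the inequality fails and n₀ ≥ 9. We prove 5^N ≥ 25N^5 - 6N^4 for all N ≥ 9.
Base step (N = 9): 5^N = 1953125 and 25N^5 - 6N^4 = 1436859, so 1953125 ≥ 1436859.
Inductive step: suppose the statement holds for some m ≥ 9, so 5^m ≥ 25m^5 - 6m^4.
Then 5^(m + 1) = 5·(5^m) ≥ 5·(25m^5 - 6m^4).
Also, for m ≥ 9 we have 5·(25m^5 - 6m^4) ≥ 25(m+1)^5 - 6(m+1)^4, since 5·(25m^5 - 6m^4) − (25(m+1)^5 - 6(m+1)^4) = 100m^5 - 149m^4 - 226m^3 - 214m^2 - 101m - 19, which is nonnegative for all m ≥ 9.
Combining, 5^(m + 1) ≥ 25(m+1)^5 - 6(m+1)^4.
By the principle of mathematical induction, the result holds for all N ≥ 9.
Hence the smallest such n₀ is 9.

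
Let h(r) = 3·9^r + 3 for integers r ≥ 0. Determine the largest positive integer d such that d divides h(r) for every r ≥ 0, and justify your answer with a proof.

Computing the first values: h(0) = 6 and h(1) = 30; gcd(6, 30) = 6, so d ≤ 6.
We prove 6 | 3·9^r + 3 for all r ≥ 0 by induction on r.
Base case (r = 0): h(0) = 6 = 6·(1), so 6 | h(0).
Inductive step: suppose the statement holds for some j ≥ 0, i.e. 6 | h(j). Then
h(j+1) = 3·9^(j+1) + 3 = 9·(3·9^j + 3) - 24 = 9·h(j) - 24. The first term is divisible by 6 by the inductive hypothesis, and -24 is divisible by 6. Hence 6 | h(j+1).
This completes the induction.
Therefore the largest such d is 6.

d = 6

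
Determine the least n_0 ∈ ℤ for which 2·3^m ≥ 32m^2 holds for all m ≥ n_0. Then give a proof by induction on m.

n_0 = 6

At m = 5: 486 < 800, so the inequality fails and n_0 ≥ 6. We prove 2·3^m ≥ 32m^2 for all m ≥ 6.
For the base case m = 6: 2·3^m = 1458 and 32m^2 = 1152, so 1458 ≥ 1152.
Inductive step: assume the claim holds for m = j, so 2·3^j ≥ 32j^2.
Then 2·3^(j + 1) = 3·(2·3^j) ≥ 3·(32j^2).
Also, for j ≥ 6 we have 3·(32j^2) ≥ 32(j+1)^2, since 3 ≥ (1 + 1/j)^2 for all j ≥ 6.
Combining, 2·3^(j + 1) ≥ 32(j+1)^2.
Hence, by induction on m, the claim holds for every m ≥ 6.
Hence the smallest such n_0 is 6.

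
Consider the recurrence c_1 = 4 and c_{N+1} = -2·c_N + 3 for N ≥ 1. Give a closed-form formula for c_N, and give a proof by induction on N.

Computing the first terms: c_1 = 4, c_2 = -5, c_3 = 13. This suggests c_N = 3(-2)^(N - 1) + 1.
When N = 1: the formula gives 4 = 4 = c_1.
Inductive step: suppose the statement holds for some i ≥ 1, so c_i = 3(-2)^(i - 1) + 1.
Then c_{i+1} = -2·c_i + 3 = -2·(3(-2)^(i - 1) + 1) + 3 = 3(-2)^i + 1 = 3(-2)^((i+1) - 1) + 1,
which is the claimed formula at N = i+1.
This completes the induction.

c_N = 3(-2)^(N - 1) + 1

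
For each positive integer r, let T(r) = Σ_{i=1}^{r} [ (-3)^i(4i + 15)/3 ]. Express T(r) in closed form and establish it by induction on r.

T(r) = (-3)^r(r + 4) - 4

We claim T(r) = (-3)^r(r + 4) - 4 for all r ≥ 1.
Base step (r = 1): T(1) = -19, and the closed form gives -19. They agree.
Inductive step: assume the claim holds for r = i, so T(i) = (-3)^i(i + 4) - 4.
Then T(i+1) = T(i) + ((-3)^i(-4i - 19)) = ((-3)^i(i + 4) - 4) + ((-3)^i(-4i - 19)).
Simplifying, T(i+1) = -3(-3)^i·i - 15(-3)^i - 4 = (-3)^(i+1)((i+1) + 4) - 4,
which is the closed form with r = i+1.
This completes the induction.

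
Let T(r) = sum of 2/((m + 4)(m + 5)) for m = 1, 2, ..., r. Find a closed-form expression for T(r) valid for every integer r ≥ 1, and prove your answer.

T(r) = 2r/(5(r + 5))

We claim T(r) = 2r/(5(r + 5)) for all r ≥ 1.
When r = 1: T(1) = 1/15, and the closed form gives 1/15. They agree.
For the inductive step, assume it holds for an arbitrary m ≥ 1, so T(m) = 2m/(5(m + 5)).
Then T(m+1) = T(m) + (2/((m + 5)(m + 6))) = (2m/(5(m + 5))) + (2/((m + 5)(m + 6))).
Simplifying, T(m+1) = 2(m + 1)/(5(m + 6)) = 2(m+1)/(5((m+1) + 5)),
which is the closed form with r = m+1.
By induction, the statement is established for all r ≥ 1.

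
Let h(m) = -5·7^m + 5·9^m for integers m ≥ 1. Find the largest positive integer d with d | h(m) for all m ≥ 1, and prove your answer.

Computing the first values: h(1) = 10 and h(2) = 160; gcd(10, 160) = 10, so d ≤ 10.
We prove 10 | -5·7^m + 5·9^m for all m ≥ 1 by induction on m.
When m = 1: h(1) = 10 = 10·(1), so 10 | h(1).
Inductive step: suppose the statement holds for some k ≥ 1, i.e. 10 | h(k). Then
h(k+1) − 9·h(k) = (-5·7^(k+1) + 5·9^(k+1)) − 9·(-5·7^k + 5·9^k) = (-5)·7^k·(7 − 9) = (10)·7^k. Since 10 | h(k) by the inductive hypothesis, 10 | 9·h(k); and 10 | 10 since 10 = 10·1. Therefore 10 | h(k+1).
This completes the induction.
Therefore the largest such d is 10.

d = 10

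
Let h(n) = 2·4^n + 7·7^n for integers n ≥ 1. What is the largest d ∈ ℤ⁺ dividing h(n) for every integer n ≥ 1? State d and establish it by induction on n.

Computing the first values: h(1) = 57 and h(2) = 375; gcd(57, 375) = 3, so d ≤ 3.
We prove 3 | 2·4^n + 7·7^n for all n ≥ 1 by induction on n.
Base step (n = 1): h(1) = 57 = 3·(19), so 3 | h(1).
Suppose the result is true for n = i, i.e. 3 | h(i). Then
h(i+1) − 7·h(i) = (2·4^(i+1) + 7·7^(i+1)) − 7·(2·4^i + 7·7^i) = (2)·4^i·(4 − 7) = (-6)·4^i. Since 3 | h(i) by the inductive hypothesis, 3 | 7·h(i); and 3 | -6 since -6 = 3·-2. Therefore 3 | h(i+1).
By the principle of mathematical induction, the result holds for all n ≥ 1.
Therefore the largest such d is 3.

d = 3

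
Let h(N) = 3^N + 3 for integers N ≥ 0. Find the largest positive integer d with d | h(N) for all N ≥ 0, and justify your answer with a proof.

Computing the first values: h(0) = 4 and h(1) = 6; gcd(4, 6) = 2, so d ≤ 2.
We prove 2 | 3^N + 3 for all N ≥ 0 by induction on N.
Base case (N = 0): h(0) = 4 = 2·(2), so 2 | h(0).
Suppose the result is true for N = r, i.e. 2 | h(r). Then
h(r+1) = 3^(r+1) + 3 = 3·(3^r + 3) - 6 = 3·h(r) - 6. The first term is divisible by 2 by the inductive hypothesis, and -6 is divisible by 2. Hence 2 | h(r+1).
This completes the induction.
Therefore the largest such d is 2.

d = 2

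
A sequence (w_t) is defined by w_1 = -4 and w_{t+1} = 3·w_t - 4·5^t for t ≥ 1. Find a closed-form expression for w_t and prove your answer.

w_t = 2·3^t - 2·5^t

Computing the first terms: w_1 = -4, w_2 = -32, w_3 = -196. This suggests w_t = 2·3^t - 2·5^t.
For the base case t = 1: the formula gives -4 = -4 = w_1.
Inductive step: assume the claim holds for t = m, so w_m = 2·3^m - 2·5^m.
Then w_{m+1} = 3·w_m - 4·5^m = 3·(2·3^m - 2·5^m) - 4·5^m = 2·3^(m + 1) - 2·5^(m + 1),
which is the claimed formula at t = m+1.
Hence, by induction on t, the claim holds for every t ≥ 1.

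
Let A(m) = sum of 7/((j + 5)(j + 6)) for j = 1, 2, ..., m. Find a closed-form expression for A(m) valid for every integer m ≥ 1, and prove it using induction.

We claim A(m) = 7m/(6(m + 6)) for all m ≥ 1.
Base case (m = 1): A(1) = 1/6, and the closed form gives 1/6. They agree.
Inductive step: suppose the statement holds for some j ≥ 1, so A(j) = 7j/(6(j + 6)).
Then A(j+1) = A(j) + (7/((j + 6)(j + 7))) = (7j/(6(j + 6))) + (7/((j + 6)(j + 7))).
Simplifying, A(j+1) = 7(j + 1)/(6(j + 7)) = 7(j+1)/(6((j+1) + 6)),
which is the closed form with m = j+1.
This completes the induction.

A(m) = 7m/(6(m + 6))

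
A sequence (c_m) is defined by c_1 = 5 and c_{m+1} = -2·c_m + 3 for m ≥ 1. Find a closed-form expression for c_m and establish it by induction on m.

c_m = (-2)^(m + 1) + 1

Computing the first terms: c_1 = 5, c_2 = -7, c_3 = 17. This suggests c_m = (-2)^(m + 1) + 1.
Base step (m = 1): the formula gives 5 = 5 = c_1.
Suppose the result is true for m = p, so c_p = (-2)^(p + 1) + 1.
Then c_{p+1} = -2·c_p + 3 = -2·((-2)^(p + 1) + 1) + 3 = (-2)^(p + 2) + 1 = (-2)^((p+1) + 1) + 1,
which is the claimed formula at m = p+1.
By induction, the statement is established for all m ≥ 1.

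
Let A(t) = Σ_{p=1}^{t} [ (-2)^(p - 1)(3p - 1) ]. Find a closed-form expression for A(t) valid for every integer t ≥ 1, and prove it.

A(t) = -(-2)^t·t

We claim A(t) = -(-2)^t·t for all t ≥ 1.
When t = 1: A(1) = 2, and the closed form gives 2. They agree.
For the inductive step, assume it holds for an arbitrary p ≥ 1, so A(p) = -(-2)^p·p.
Then A(p+1) = A(p) + ((-2)^p(3p + 2)) = (-(-2)^p·p) + ((-2)^p(3p + 2)).
Simplifying, A(p+1) = 2(-2)^p(p + 1) = -(-2)^(p+1)·(p+1),
which is the closed form with t = p+1.
Hence, by induction on t, the claim holds for every t ≥ 1.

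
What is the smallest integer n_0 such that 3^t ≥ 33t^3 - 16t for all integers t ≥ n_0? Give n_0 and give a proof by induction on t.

n_0 = 10

At t = 9: 19683 < 23913, so the inequality fails and n_0 ≥ 10. We prove 3^t ≥ 33t^3 - 16t for all t ≥ 10.
For the base case t = 10: 3^t = 59049 and 33t^3 - 16t = 32840, so 59049 ≥ 32840.
Suppose the result is true for t = p, so 3^p ≥ 33p^3 - 16p.
Then 3^(p + 1) = 3·(3^p) ≥ 3·(33p^3 - 16p).
Also, for p ≥ 10 we have 3·(33p^3 - 16p) ≥ 33(p+1)^3 - 16(p+1), since 3·(33p^3 - 16p) − (33(p+1)^3 - 16(p+1)) = 66p^3 - 99p^2 - 131p - 17, which is nonnegative for all p ≥ 10.
Combining, 3^(p + 1) ≥ 33(p+1)^3 - 16(p+1).
This completes the induction.
Hence the smallest such n_0 is 10.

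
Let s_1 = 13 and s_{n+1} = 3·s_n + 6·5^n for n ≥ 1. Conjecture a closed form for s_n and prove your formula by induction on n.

Computing the first terms: s_1 = 13, s_2 = 69, s_3 = 357. This suggests s_n = -2·3^(n - 1) + 3·5^n.
Base step (n = 1): the formula gives 13 = 13 = s_1.
For the inductive step, assume it holds for an arbitrary m ≥ 1, so s_m = -2·3^(m - 1) + 3·5^m.
Then s_{m+1} = 3·s_m + 6·5^m = 3·(-2·3^(m - 1) + 3·5^m) + 6·5^m = -2·3^m + 3·5^(m + 1) = -2·3^((m+1) - 1) + 3·5^(m+1),
which is the claimed formula at n = m+1.
By induction, the statement is established for all n ≥ 1.

s_n = -2·3^(n - 1) + 3·5^n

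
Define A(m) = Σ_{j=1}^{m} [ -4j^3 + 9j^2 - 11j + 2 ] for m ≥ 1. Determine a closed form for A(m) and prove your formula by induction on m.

We claim A(m) = -m(m^3 - m^2 + 2m + 2) for all m ≥ 1.
For the base case m = 1: A(1) = -4, and the closed form gives -4. They agree.
For the inductive step, assume it holds for an arbitrary j ≥ 1, so A(j) = j(-j^3 + j^2 - 2j - 2).
Then A(j+1) = A(j) + (-4j^3 - 3j^2 - 5j - 4) = (j(-j^3 + j^2 - 2j - 2)) + (-4j^3 - 3j^2 - 5j - 4).
Simplifying, A(j+1) = -(j + 1)(j^3 + 2j^2 + 3j + 4) = -(j+1)((j+1)^3 - (j+1)^2 + 2(j+1) + 2),
which is the closed form with m = j+1.
This completes the induction.

A(m) = -m(m^3 - m^2 + 2m + 2)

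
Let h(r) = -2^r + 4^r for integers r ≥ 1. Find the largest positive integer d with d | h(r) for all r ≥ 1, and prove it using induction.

d = 2

Computing the first values: h(1) = 2 and h(2) = 12; gcd(2, 12) = 2, so d ≤ 2.
We prove 2 | -2^r + 4^r for all r ≥ 1 by induction on r.
When r = 1: h(1) = 2 = 2·(1), so 2 | h(1).
Inductive step: suppose the statement holds for some j ≥ 1, i.e. 2 | h(j). Then
4^{j+1} − 2^{j+1} = 4·4^j − 2·2^j = 4·(4^j − 2^j) + (2)·2^j. The first term is divisible by 2 by the inductive hypothesis, and the second term (2)·2^j is divisible by 2 since 2 | 2. Hence 2 | h(j+1).
This completes the induction.
Therefore the largest such d is 2.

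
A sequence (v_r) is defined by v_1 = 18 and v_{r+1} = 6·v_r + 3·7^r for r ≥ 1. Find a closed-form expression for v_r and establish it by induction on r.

v_r = -3·6^(r - 1) + 3·7^r

Computing the first terms: v_1 = 18, v_2 = 129, v_3 = 921. This suggests v_r = -3·6^(r - 1) + 3·7^r.
Base step (r = 1): the formula gives 18 = 18 = v_1.
For the inductive step, assume it holds for an arbitrary p ≥ 1, so v_p = -3·6^(p - 1) + 3·7^p.
Then v_{p+1} = 6·v_p + 3·7^p = 6·(-3·6^(p - 1) + 3·7^p) + 3·7^p = -3·6^p + 3·7^(p + 1) = -3·6^((p+1) - 1) + 3·7^(p+1),
which is the claimed formula at r = p+1.
Hence, by induction on r, the claim holds for every r ≥ 1.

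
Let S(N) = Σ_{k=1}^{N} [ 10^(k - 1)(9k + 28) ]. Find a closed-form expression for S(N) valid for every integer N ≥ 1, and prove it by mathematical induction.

We claim S(N) = 10^N(N + 3) - 3 for all N ≥ 1.
For the base case N = 1: S(1) = 37, and the closed form gives 37. They agree.
Inductive step: assume the claim holds for N = k, so S(k) = 10^k(k + 3) - 3.
Then S(k+1) = S(k) + (10^k(9k + 37)) = (10^k(k + 3) - 3) + (10^k(9k + 37)).
Simplifying, S(k+1) = 10·10^k·k + 40·10^k - 3 = 10^(k+1)((k+1) + 3) - 3,
which is the closed form with N = k+1.
By the principle of mathematical induction, the result holds for all N ≥ 1.

S(N) = 10^N(N + 3) - 3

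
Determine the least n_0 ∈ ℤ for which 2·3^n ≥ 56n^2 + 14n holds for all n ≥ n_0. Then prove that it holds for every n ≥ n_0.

n_0 = 7

At n = 6: 1458 < 2100, so the inequality fails and n_0 ≥ 7. We prove 2·3^n ≥ 56n^2 + 14n for all n ≥ 7.
Base case (n = 7): 2·3^n = 4374 and 56n^2 + 14n = 2842, so 4374 ≥ 2842.
For the inductive step, assume it holds for an arbitrary m ≥ 7, so 2·3^m ≥ 56m^2 + 14m.
Then 2·3^(m + 1) = 3·(2·3^m) ≥ 3·(56m^2 + 14m).
Also, for m ≥ 7 we have 3·(56m^2 + 14m) ≥ 56(m+1)^2 + 14(m+1), since 3·(56m^2 + 14m) − (56(m+1)^2 + 14(m+1)) = 112m^2 - 84m - 70, which is nonnegative for all m ≥ 7.
Combining, 2·3^(m + 1) ≥ 56(m+1)^2 + 14(m+1).
Hence, by induction on n, the claim holds for every n ≥ 7.
Hence the smallest such n_0 is 7.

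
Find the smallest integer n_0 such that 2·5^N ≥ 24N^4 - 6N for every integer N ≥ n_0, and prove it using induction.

n_0 = 6

At N = 5: 6250 < 14970, so the inequality fails and n_0 ≥ 6. We prove 2·5^N ≥ 24N^4 - 6N for all N ≥ 6.
When N = 6: 2·5^N = 31250 and 24N^4 - 6N = 31068, so 31250 ≥ 31068.
Inductive step: suppose the statement holds for some m ≥ 6, so 2·5^m ≥ 24m^4 - 6m.
Then 2·5^(m + 1) = 5·(2·5^m) ≥ 5·(24m^4 - 6m).
Also, for m ≥ 6 we have 5·(24m^4 - 6m) ≥ 24(m+1)^4 - 6(m+1), since 5·(24m^4 - 6m) − (24(m+1)^4 - 6(m+1)) = 96m^4 - 96m^3 - 144m^2 - 120m - 18, which is nonnegative for all m ≥ 6.
Combining, 2·5^(m + 1) ≥ 24(m+1)^4 - 6(m+1).
This completes the induction.
Hence the smallest such n_0 is 6.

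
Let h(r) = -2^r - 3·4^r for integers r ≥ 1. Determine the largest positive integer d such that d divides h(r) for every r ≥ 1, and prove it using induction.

Computing the first values: h(1) = -14 and h(2) = -52; gcd(-14, -52) = 2, so d ≤ 2.
We prove 2 | -2^r - 3·4^r for all r ≥ 1 by induction on r.
Base step (r = 1): h(1) = -14 = 2·(-7), so 2 | h(1).
Inductive step: assume the claim holds for r = i, i.e. 2 | h(i). Then
h(i+1) − 4·h(i) = (-2^(i+1) - 3·4^(i+1)) − 4·(-2^i - 3·4^i) = (-1)·2^i·(2 − 4) = (2)·2^i. Since 2 | h(i) by the inductive hypothesis, 2 | 4·h(i); and 2 | 2 since 2 = 2·1. Therefore 2 | h(i+1).
This completes the induction.
Therefore the largest such d is 2.

d = 2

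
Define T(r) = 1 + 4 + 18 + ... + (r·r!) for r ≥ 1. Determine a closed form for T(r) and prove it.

We claim T(r) = (r + 1)! - 1 for all r ≥ 1.
Base step (r = 1): T(1) = 1, and the closed form gives 1. They agree.
Suppose the result is true for r = j, so T(j) = (j + 1)! - 1.
Then T(j+1) = T(j) + ((j + 1)(j + 1)!) = ((j + 1)! - 1) + ((j + 1)(j + 1)!).
Simplifying, T(j+1) = ((j+1) + 1)! - 1,
which is the closed form with r = j+1.
By induction, the statement is established for all r ≥ 1.

T(r) = (r + 1)! - 1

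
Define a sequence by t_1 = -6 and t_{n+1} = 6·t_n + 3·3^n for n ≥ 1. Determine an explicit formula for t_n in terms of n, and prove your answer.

t_n = -3^n - 3·6^(n - 1)

Computing the first terms: t_1 = -6, t_2 = -27, t_3 = -135. This suggests t_n = -3^n - 3·6^(n - 1).
Base step (n = 1): the formula gives -6 = -6 = t_1.
Suppose the result is true for n = p, so t_p = -3^p - 3·6^(p - 1).
Then t_{p+1} = 6·t_p + 3·3^p = 6·(-3^p - 3·6^(p - 1)) + 3·3^p = -3^(p + 1) - 3·6^p = -3^(p+1) - 3·6^((p+1) - 1),
which is the claimed formula at n = p+1.
By the principle of mathematical induction, the result holds for all n ≥ 1.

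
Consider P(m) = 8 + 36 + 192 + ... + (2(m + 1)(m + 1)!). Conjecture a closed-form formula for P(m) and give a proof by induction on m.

We claim P(m) = 2(m + 2)! - 4 for all m ≥ 1.
Base case (m = 1): P(1) = 8, and the closed form gives 8. They agree.
For the inductive step, assume it holds for an arbitrary r ≥ 1, so P(r) = 2(r + 2)! - 4.
Then P(r+1) = P(r) + (2(r + 2)(r + 2)!) = (2(r + 2)! - 4) + (2(r + 2)(r + 2)!).
Simplifying, P(r+1) = 2((r+1) + 2)! - 4,
which is the closed form with m = r+1.
By induction, the statement is established for all m ≥ 1.

P(m) = 2(m + 2)! - 4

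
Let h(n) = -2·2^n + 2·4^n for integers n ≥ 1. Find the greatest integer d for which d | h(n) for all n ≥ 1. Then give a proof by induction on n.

Computing the first values: h(1) = 4 and h(2) = 24; gcd(4, 24) = 4, so d ≤ 4.
We prove 4 | -2·2^n + 2·4^n for all n ≥ 1 by induction on n.
Base step (n = 1): h(1) = 4 = 4·(1), so 4 | h(1).
Suppose the result is true for n = r, i.e. 4 | h(r). Then
h(r+1) − 4·h(r) = (-2·2^(r+1) + 2·4^(r+1)) − 4·(-2·2^r + 2·4^r) = (-2)·2^r·(2 − 4) = (4)·2^r. Since 4 | h(r) by the inductive hypothesis, 4 | 4·h(r); and 4 | 4 since 4 = 4·1. Therefore 4 | h(r+1).
This completes the induction.
Therefore the largest such d is 4.

d = 4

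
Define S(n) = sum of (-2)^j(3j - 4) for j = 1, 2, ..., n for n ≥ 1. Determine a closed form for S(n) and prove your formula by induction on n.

S(n) = 2(-2)^n(n - 1) + 2

We claim S(n) = 2(-2)^n(n - 1) + 2 for all n ≥ 1.
When n = 1: S(1) = 2, and the closed form gives 2. They agree.
Suppose the result is true for n = j, so S(j) = 2(-2)^j(j - 1) + 2.
Then S(j+1) = S(j) + ((-2)^(j + 1)(3j - 1)) = (2(-2)^j(j - 1) + 2) + ((-2)^(j + 1)(3j - 1)).
Simplifying, S(j+1) = -4(-2)^j·j + 2 = 2(-2)^(j+1)((j+1) - 1) + 2,
which is the closed form with n = j+1.
Hence, by induction on n, the claim holds for every n ≥ 1.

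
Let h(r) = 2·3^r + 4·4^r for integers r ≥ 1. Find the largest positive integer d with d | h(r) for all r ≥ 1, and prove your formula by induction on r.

d = 2

Computing the first values: h(1) = 22 and h(2) = 82; gcd(22, 82) = 2, so d ≤ 2.
We prove 2 | 2·3^r + 4·4^r for all r ≥ 1 by induction on r.
Base step (r = 1): h(1) = 22 = 2·(11), so 2 | h(1).
Inductive step: assume the claim holds for r = j, i.e. 2 | h(j). Then
h(j+1) − 4·h(j) = (2·3^(j+1) + 4·4^(j+1)) − 4·(2·3^j + 4·4^j) = (2)·3^j·(3 − 4) = (-2)·3^j. Since 2 | h(j) by the inductive hypothesis, 2 | 4·h(j); and 2 | -2 since -2 = 2·-1. Therefore 2 | h(j+1).
By the principle of mathematical induction, the result holds for all r ≥ 1.
Therefore the largest such d is 2.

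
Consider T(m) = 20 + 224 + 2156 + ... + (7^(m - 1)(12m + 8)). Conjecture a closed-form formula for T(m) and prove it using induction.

We claim T(m) = 7^m(2m + 1) - 1 for all m ≥ 1.
Base step (m = 1): T(1) = 20, and the closed form gives 20. They agree.
Inductive step: suppose the statement holds for some j ≥ 1, so T(j) = 7^j(2j + 1) - 1.
Then T(j+1) = T(j) + (7^j(12j + 20)) = (7^j(2j + 1) - 1) + (7^j(12j + 20)).
Simplifying, T(j+1) = 14·7^j·j + 21·7^j - 1 = 7^(j+1)(2(j+1) + 1) - 1,
which is the closed form with m = j+1.
By the principle of mathematical induction, the result holds for all m ≥ 1.

T(m) = 7^m(2m + 1) - 1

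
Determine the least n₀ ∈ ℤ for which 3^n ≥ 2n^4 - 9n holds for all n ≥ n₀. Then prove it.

At n = 8: 6561 < 8120, so the inequality fails and n₀ ≥ 9. We prove 3^n ≥ 2n^4 - 9n for all n ≥ 9.
When n = 9: 3^n = 19683 and 2n^4 - 9n = 13041, so 19683 ≥ 13041.
Inductive step: suppose the statement holds for some r ≥ 9, so 3^r ≥ 2r^4 - 9r.
Then 3^(r + 1) = 3·(3^r) ≥ 3·(2r^4 - 9r).
Also, for r ≥ 9 we have 3·(2r^4 - 9r) ≥ 2(r+1)^4 - 9(r+1), since 3·(2r^4 - 9r) − (2(r+1)^4 - 9(r+1)) = 4r^4 - 8r^3 - 12r^2 - 26r + 7, which is nonnegative for all r ≥ 9.
Combining, 3^(r + 1) ≥ 2(r+1)^4 - 9(r+1).
By the principle of mathematical induction, the result holds for all n ≥ 9.
Hence the smallest such n₀ is 9.

n₀ = 9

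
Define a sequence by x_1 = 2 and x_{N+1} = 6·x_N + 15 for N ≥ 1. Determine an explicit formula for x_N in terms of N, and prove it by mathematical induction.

x_N = 5·6^(N - 1) - 3

Computing the first terms: x_1 = 2, x_2 = 27, x_3 = 177. This suggests x_N = 5·6^(N - 1) - 3.
Base case (N = 1): the formula gives 2 = 2 = x_1.
Inductive step: suppose the statement holds for some j ≥ 1, so x_j = 5·6^(j - 1) - 3.
Then x_{j+1} = 6·x_j + 15 = 6·(5·6^(j - 1) - 3) + 15 = 5·6^j - 3 = 5·6^((j+1) - 1) - 3,
which is the claimed formula at N = j+1.
Hence, by induction on N, the claim holds for every N ≥ 1.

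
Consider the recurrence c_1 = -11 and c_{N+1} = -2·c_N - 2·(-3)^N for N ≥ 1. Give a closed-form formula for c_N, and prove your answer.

Computing the first terms: c_1 = -11, c_2 = 28, c_3 = -74. This suggests c_N = -5(-2)^(N - 1) + 2(-3)^N.
Base step (N = 1): the formula gives -11 = -11 = c_1.
Inductive step: suppose the statement holds for some m ≥ 1, so c_m = -5(-2)^(m - 1) + 2(-3)^m.
Then c_{m+1} = -2·c_m - 2·(-3)^m = -2·(-5(-2)^(m - 1) + 2(-3)^m) - 2·(-3)^m = -5(-2)^m + 2(-3)^(m + 1) = -5(-2)^((m+1) - 1) + 2(-3)^(m+1),
which is the claimed formula at N = m+1.
This completes the induction.

c_N = -5(-2)^(N - 1) + 2(-3)^N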